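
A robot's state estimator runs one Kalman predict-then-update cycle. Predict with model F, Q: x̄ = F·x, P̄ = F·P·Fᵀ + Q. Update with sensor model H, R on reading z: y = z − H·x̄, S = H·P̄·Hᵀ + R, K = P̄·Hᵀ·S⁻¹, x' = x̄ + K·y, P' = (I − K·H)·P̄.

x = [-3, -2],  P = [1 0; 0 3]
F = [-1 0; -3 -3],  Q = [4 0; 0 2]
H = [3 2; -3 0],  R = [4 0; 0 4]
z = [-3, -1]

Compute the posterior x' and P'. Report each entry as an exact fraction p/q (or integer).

x̄ = F·x = [3, 15]
P̄ = F·P·Fᵀ + Q = [5 3; 3 38]
y = z − H·x̄ = [-42, 8]
S = H·P̄·Hᵀ + R = [237 -63; -63 49]
K = P̄·Hᵀ·S⁻¹ = [1/91 -186/637; 257/546 537/1274]
x' = x̄ + K·y = [129/637, -890/637]
P' = (I − K·H)·P̄ = [248/637 -358/637; -358/637 3410/1911]

x' = [129/637, -890/637]
P' = [248/637 -358/637; -358/637 3410/1911]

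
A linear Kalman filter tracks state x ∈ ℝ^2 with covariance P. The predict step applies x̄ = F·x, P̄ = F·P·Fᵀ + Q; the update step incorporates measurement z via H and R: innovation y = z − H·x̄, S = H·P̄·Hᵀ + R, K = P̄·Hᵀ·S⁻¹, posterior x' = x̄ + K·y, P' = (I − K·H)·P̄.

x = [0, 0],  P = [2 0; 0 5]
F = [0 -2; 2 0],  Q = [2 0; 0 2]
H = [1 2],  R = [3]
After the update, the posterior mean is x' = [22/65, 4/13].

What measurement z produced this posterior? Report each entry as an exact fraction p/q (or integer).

x̄ = F·x = [0, 0]
P̄ = F·P·Fᵀ + Q = [22 0; 0 10]
S = H·P̄·Hᵀ + R = [65]
K = P̄·Hᵀ·S⁻¹ = [22/65; 4/13]
x' − x̄ = [22/65, 4/13] = K·y
y = (KᵀK)⁻¹·Kᵀ·(x' − x̄) = [1]
z = y + H·x̄ = [1] + [0] = [1]

z = [1]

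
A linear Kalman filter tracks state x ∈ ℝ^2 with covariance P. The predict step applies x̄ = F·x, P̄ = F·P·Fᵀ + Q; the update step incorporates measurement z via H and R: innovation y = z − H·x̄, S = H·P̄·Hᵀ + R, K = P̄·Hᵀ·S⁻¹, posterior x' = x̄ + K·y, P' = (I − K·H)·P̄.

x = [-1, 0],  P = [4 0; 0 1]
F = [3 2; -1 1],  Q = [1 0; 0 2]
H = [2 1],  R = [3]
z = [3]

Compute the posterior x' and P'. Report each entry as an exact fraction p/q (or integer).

x̄ = F·x = [-3, 1]
P̄ = F·P·Fᵀ + Q = [41 -10; -10 7]
y = z − H·x̄ = [8]
S = H·P̄·Hᵀ + R = [134]
K = P̄·Hᵀ·S⁻¹ = [36/67; -13/134]
x' = x̄ + K·y = [87/67, 15/67]
P' = (I − K·H)·P̄ = [155/67 -202/67; -202/67 769/134]

x' = [87/67, 15/67]
P' = [155/67 -202/67; -202/67 769/134]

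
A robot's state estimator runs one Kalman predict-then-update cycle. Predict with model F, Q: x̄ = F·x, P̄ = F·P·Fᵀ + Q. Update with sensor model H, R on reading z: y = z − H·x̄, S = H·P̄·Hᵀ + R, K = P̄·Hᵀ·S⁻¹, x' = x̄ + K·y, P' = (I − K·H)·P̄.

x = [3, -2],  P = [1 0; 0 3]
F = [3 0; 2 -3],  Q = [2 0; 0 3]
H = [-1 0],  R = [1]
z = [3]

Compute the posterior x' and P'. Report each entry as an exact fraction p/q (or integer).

x' = [-2, 6]
P' = [11/12 1/2; 1/2 31]

x̄ = F·x = [9, 12]
P̄ = F·P·Fᵀ + Q = [11 6; 6 34]
y = z − H·x̄ = [12]
S = H·P̄·Hᵀ + R = [12]
K = P̄·Hᵀ·S⁻¹ = [-11/12; -1/2]
x' = x̄ + K·y = [-2, 6]
P' = (I − K·H)·P̄ = [11/12 1/2; 1/2 31]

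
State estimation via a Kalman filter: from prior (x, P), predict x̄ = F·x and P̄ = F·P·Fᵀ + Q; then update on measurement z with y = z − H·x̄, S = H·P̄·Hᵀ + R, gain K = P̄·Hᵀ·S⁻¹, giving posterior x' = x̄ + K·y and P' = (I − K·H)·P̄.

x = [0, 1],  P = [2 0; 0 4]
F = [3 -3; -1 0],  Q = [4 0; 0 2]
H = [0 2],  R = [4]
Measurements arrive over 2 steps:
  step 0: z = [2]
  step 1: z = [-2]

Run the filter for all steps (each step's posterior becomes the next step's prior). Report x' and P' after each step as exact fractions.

step 0: x̄ = F·x = [-3, 0]
step 0: P̄ = F·P·Fᵀ + Q = [58 -6; -6 4]
step 0: y = z − H·x̄ = [2]
step 0: S = H·P̄·Hᵀ + R = [20]
step 0: K = P̄·Hᵀ·S⁻¹ = [-3/5; 2/5]
step 0: x' = x̄ + K·y = [-21/5, 4/5]
step 0: P' = (I − K·H)·P̄ = [254/5 -6/5; -6/5 4/5]
step 1: x̄ = F·x = [-15, 21/5]
step 1: P̄ = F·P·Fᵀ + Q = [490 -156; -156 264/5]
step 1: y = z − H·x̄ = [-52/5]
step 1: S = H·P̄·Hᵀ + R = [1076/5]
step 1: K = P̄·Hᵀ·S⁻¹ = [-390/269; 132/269]
step 1: x' = x̄ + K·y = [21/269, -243/269]
step 1: P' = (I − K·H)·P̄ = [10130/269 -780/269; -780/269 264/269]

step 0: x' = [-21/5, 4/5], P' = [254/5 -6/5; -6/5 4/5]
step 1: x' = [21/269, -243/269], P' = [10130/269 -780/269; -780/269 264/269]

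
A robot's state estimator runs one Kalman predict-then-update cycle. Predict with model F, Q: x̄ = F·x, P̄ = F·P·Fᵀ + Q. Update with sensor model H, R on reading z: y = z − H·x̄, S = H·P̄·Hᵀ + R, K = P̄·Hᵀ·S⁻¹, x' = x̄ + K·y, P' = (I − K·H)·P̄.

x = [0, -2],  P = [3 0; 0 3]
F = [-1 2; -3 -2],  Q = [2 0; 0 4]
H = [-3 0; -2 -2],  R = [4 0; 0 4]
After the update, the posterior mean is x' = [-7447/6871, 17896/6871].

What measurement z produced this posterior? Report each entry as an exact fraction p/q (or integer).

x̄ = F·x = [-4, 4]
P̄ = F·P·Fᵀ + Q = [17 -3; -3 43]
S = H·P̄·Hᵀ + R = [157 84; 84 220]
K = P̄·Hᵀ·S⁻¹ = [-2217/6871 -28/6871; 2175/6871 -3329/6871]
x' − x̄ = [20037/6871, -9588/6871] = K·y
y = (KᵀK)⁻¹·Kᵀ·(x' − x̄) = [-9, -3]
z = y + H·x̄ = [-9, -3] + [12, 0] = [3, -3]

z = [3, -3]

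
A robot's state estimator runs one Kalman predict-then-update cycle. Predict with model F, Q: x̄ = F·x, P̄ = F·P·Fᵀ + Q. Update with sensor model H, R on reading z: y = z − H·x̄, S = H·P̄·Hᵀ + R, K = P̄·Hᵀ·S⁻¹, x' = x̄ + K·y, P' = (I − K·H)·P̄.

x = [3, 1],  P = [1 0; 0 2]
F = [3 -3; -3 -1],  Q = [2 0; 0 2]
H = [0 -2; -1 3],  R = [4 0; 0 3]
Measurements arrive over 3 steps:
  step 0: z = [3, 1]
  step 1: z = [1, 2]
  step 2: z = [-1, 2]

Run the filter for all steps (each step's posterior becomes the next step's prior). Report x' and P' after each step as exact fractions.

step 0: x' = [-4541/1148, -1453/1148], P' = [4503/574 1095/574; 1095/574 407/574]
step 1: x' = [-308044/556415, 169338/556415], P' = [1869882/556415 408756/556415; 408756/556415 225598/556415]
step 2: x' = [-665678392/474095327, 127783541/474095327], P' = [1599944442/474095327 349426380/474095327; 349426380/474095327 192034774/474095327]

step 0: x̄ = F·x = [6, -10]
step 0: P̄ = F·P·Fᵀ + Q = [29 -3; -3 13]
step 0: y = z − H·x̄ = [-17, 37]
step 0: S = H·P̄·Hᵀ + R = [56 -84; -84 167]
step 0: K = P̄·Hᵀ·S⁻¹ = [-1095/1148 -29/41; -407/1148 3/41]
step 0: x' = x̄ + K·y = [-4541/1148, -1453/1148]
step 0: P' = (I − K·H)·P̄ = [4503/574 1095/574; 1095/574 407/574]
step 1: x̄ = F·x = [-2316/287, 3769/287]
step 1: P̄ = F·P·Fᵀ + Q = [12814/287 -16368/287; -16368/287 24326/287]
step 1: y = z − H·x̄ = [7825/287, -13049/287]
step 1: S = H·P̄·Hᵀ + R = [98452/287 -178692/287; -178692/287 330817/287]
step 1: K = P̄·Hᵀ·S⁻¹ = [-204378/556415 -214538/556415; -112799/556415 89346/556415]
step 1: x' = x̄ + K·y = [-308044/556415, 169338/556415]
step 1: P' = (I − K·H)·P̄ = [1869882/556415 408756/556415; 408756/556415 225598/556415]
step 2: x̄ = F·x = [-1432146/556415, 39726/29285]
step 2: P̄ = F·P·Fᵀ + Q = [12614542/556415 -721032/29285; -721032/29285 1085258/29285]
step 2: y = z − H·x̄ = [50167/29285, -2583698/556415]
step 2: S = H·P̄·Hᵀ + R = [4458172/29285 -7953612/29285; -7953612/29285 282060553/556415]
step 2: K = P̄·Hᵀ·S⁻¹ = [-174713190/474095327 -183888434/474095327; -96017387/474095327 75559314/474095327]
step 2: x' = x̄ + K·y = [-665678392/474095327, 127783541/474095327]
step 2: P' = (I − K·H)·P̄ = [1599944442/474095327 349426380/474095327; 349426380/474095327 192034774/474095327]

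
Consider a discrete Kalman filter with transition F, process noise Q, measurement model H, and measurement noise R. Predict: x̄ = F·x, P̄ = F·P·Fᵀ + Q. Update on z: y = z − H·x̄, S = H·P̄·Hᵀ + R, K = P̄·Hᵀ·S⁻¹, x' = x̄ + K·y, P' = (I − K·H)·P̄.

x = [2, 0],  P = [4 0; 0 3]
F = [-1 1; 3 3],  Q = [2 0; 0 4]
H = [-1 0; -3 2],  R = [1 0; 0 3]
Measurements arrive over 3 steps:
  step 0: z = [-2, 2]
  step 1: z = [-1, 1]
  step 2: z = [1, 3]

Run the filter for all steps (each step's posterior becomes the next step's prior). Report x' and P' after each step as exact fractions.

step 0: x̄ = F·x = [-2, 6]
step 0: P̄ = F·P·Fᵀ + Q = [9 -3; -3 67]
step 0: y = z − H·x̄ = [-4, -16]
step 0: S = H·P̄·Hᵀ + R = [10 33; 33 388]
step 0: K = P̄·Hᵀ·S⁻¹ = [-2403/2791 -33/2791; -3555/2791 1331/2791]
step 0: x' = x̄ + K·y = [4558/2791, 9670/2791]
step 0: P' = (I − K·H)·P̄ = [2403/2791 3555/2791; 3555/2791 7329/2791]
step 1: x̄ = F·x = [5112/2791, 42684/2791]
step 1: P̄ = F·P·Fᵀ + Q = [8204/2791 14778/2791; 14778/2791 162742/2791]
step 1: y = z − H·x̄ = [2321/2791, -67241/2791]
step 1: S = H·P̄·Hᵀ + R = [10995/2791 -4944/2791; -4944/2791 555841/2791]
step 1: K = P̄·Hᵀ·S⁻¹ = [-1625108/2180949 1648/726983; -815026/726983 360466/726983]
step 1: x' = x̄ + K·y = [2524076/2180949, 1755920/726983]
step 1: P' = (I − K·H)·P̄ = [1625108/2180949 815026/726983; 815026/726983 1763238/726983]
step 2: x̄ = F·x = [2743684/2180949, 7791836/726983]
step 2: P̄ = F·P·Fᵀ + Q = [6386564/2180949 3664606/726983; 3664606/726983 38322866/726983]
step 2: y = z − H·x̄ = [4924633/2180949, -10659039/726983]
step 2: S = H·P̄·Hᵀ + R = [8567513/2180949 -942648/726983; -942648/726983 130656833/726983]
step 2: K = P̄·Hᵀ·S⁻¹ = [-1144156700/1536127199 2827944/1536127199; -1720476966/1536127199 759454246/1536127199]
step 2: x' = x̄ + K·y = [-692512168/1536127199, 1444269768/1536127199]
step 2: P' = (I − K·H)·P̄ = [1144156700/1536127199 1720476966/1536127199; 1720476966/1536127199 3719896818/1536127199]

step 0: x' = [4558/2791, 9670/2791], P' = [2403/2791 3555/2791; 3555/2791 7329/2791]
step 1: x' = [2524076/2180949, 1755920/726983], P' = [1625108/2180949 815026/726983; 815026/726983 1763238/726983]
step 2: x' = [-692512168/1536127199, 1444269768/1536127199], P' = [1144156700/1536127199 1720476966/1536127199; 1720476966/1536127199 3719896818/1536127199]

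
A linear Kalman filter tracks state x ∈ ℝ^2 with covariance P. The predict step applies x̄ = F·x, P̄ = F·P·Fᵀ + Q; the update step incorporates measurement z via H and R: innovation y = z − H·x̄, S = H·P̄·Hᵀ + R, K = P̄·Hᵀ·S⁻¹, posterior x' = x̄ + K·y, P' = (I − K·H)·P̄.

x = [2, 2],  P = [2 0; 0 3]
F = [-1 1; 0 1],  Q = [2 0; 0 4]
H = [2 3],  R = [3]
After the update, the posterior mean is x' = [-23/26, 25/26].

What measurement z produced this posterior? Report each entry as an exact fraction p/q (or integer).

z = [1]

x̄ = F·x = [0, 2]
P̄ = F·P·Fᵀ + Q = [7 3; 3 7]
S = H·P̄·Hᵀ + R = [130]
K = P̄·Hᵀ·S⁻¹ = [23/130; 27/130]
x' − x̄ = [-23/26, -27/26] = K·y
y = (KᵀK)⁻¹·Kᵀ·(x' − x̄) = [-5]
z = y + H·x̄ = [-5] + [6] = [1]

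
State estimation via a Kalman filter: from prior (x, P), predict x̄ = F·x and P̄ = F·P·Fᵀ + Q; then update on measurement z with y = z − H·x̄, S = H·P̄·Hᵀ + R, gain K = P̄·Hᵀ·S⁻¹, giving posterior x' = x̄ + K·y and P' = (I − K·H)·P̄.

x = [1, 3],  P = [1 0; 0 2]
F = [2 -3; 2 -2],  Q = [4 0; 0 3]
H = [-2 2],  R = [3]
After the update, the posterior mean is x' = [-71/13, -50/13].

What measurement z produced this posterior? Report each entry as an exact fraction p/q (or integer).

x̄ = F·x = [-7, -4]
P̄ = F·P·Fᵀ + Q = [26 16; 16 15]
S = H·P̄·Hᵀ + R = [39]
K = P̄·Hᵀ·S⁻¹ = [-20/39; -2/39]
x' − x̄ = [20/13, 2/13] = K·y
y = (KᵀK)⁻¹·Kᵀ·(x' − x̄) = [-3]
z = y + H·x̄ = [-3] + [6] = [3]

z = [3]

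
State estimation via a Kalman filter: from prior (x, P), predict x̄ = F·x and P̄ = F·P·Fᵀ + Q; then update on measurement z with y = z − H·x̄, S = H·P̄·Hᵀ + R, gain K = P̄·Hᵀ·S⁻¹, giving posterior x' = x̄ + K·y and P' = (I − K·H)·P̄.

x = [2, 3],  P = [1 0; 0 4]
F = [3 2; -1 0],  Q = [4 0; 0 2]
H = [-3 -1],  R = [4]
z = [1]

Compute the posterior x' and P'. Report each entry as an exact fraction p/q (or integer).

x' = [6/25, -29/25]
P' = [97/125 -123/125; -123/125 357/125]

x̄ = F·x = [12, -2]
P̄ = F·P·Fᵀ + Q = [29 -3; -3 3]
y = z − H·x̄ = [35]
S = H·P̄·Hᵀ + R = [250]
K = P̄·Hᵀ·S⁻¹ = [-42/125; 3/125]
x' = x̄ + K·y = [6/25, -29/25]
P' = (I − K·H)·P̄ = [97/125 -123/125; -123/125 357/125]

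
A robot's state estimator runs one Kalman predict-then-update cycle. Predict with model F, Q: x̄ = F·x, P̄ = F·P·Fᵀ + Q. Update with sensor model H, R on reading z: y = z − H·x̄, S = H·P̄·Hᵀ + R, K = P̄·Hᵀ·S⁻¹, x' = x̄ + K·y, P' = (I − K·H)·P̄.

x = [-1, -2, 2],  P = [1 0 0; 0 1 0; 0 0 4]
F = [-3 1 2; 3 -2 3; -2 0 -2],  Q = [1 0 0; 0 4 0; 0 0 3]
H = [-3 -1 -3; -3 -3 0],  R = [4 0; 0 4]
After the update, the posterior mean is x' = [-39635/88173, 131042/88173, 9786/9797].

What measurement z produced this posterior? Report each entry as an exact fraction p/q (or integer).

z = [-3, -3]

x̄ = F·x = [5, 7, -2]
P̄ = F·P·Fᵀ + Q = [27 13 -10; 13 53 -30; -10 -30 23]
S = H·P̄·Hᵀ + R = [225 198; 198 958]
K = P̄·Hᵀ·S⁻¹ = [-18776/88173 -796/9797; 18644/88173 -2453/9797; -1799/9797 1599/9797]
x' − x̄ = [-480500/88173, -486169/88173, 29380/9797] = K·y
y = (KᵀK)⁻¹·Kᵀ·(x' − x̄) = [13, 33]
z = y + H·x̄ = [13, 33] + [-16, -36] = [-3, -3]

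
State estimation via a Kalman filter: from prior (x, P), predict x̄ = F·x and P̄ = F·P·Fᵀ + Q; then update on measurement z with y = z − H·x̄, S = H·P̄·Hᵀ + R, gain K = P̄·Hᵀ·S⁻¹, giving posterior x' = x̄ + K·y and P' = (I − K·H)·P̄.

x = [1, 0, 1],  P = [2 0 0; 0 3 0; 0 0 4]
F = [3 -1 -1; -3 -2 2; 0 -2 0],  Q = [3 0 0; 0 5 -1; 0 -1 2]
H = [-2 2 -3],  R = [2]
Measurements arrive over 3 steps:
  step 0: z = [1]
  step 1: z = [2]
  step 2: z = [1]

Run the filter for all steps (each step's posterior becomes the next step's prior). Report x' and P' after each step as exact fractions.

step 0: x̄ = F·x = [2, -1, 0]
step 0: P̄ = F·P·Fᵀ + Q = [28 -20 6; -20 51 11; 6 11 14]
step 0: y = z − H·x̄ = [7]
step 0: S = H·P̄·Hᵀ + R = [544]
step 0: K = P̄·Hᵀ·S⁻¹ = [-57/272; 109/544; -1/17]
step 0: x' = x̄ + K·y = [145/272, 219/544, -7/17]
step 0: P' = (I − K·H)·P̄ = [559/136 773/272 -12/17; 773/272 15863/544 296/17; -12/17 296/17 206/17]
step 1: x̄ = F·x = [875/544, -439/136, -219/272]
step 1: P̄ = F·P·Fᵀ + Q = [56183/544 -2419/136 20697/272; -2419/136 3753/34 4287/68; 20697/272 4287/68 16135/136]
step 1: y = z − H·x̄ = [1259/136]
step 1: S = H·P̄·Hᵀ + R = [75591/34]
step 1: K = P̄·Hᵀ·S⁻¹ = [-21325/100788; 2285/75591; -8659/50394]
step 1: x' = x̄ + K·y = [-8825/25197, -891401/302364, -60367/25197]
step 1: P' = (I − K·H)·P̄ = [62961/16798 -359527/100788 -39776/8399; -359527/100788 8190347/75591 3758981/50394; -39776/8399 3758981/50394 445144/8399]
step 2: x̄ = F·x = [1298105/302364, 325847/151182, 891401/151182]
step 2: P̄ = F·P·Fᵀ + Q = [30016055/75591 13621045/302364 58551017/151182; 13621045/302364 15333481/151182 17028079/151182; 58551017/151182 17028079/151182 32912570/75591]
step 2: y = z − H·x̄ = [1735898/75591]
step 2: S = H·P̄·Hᵀ + R = [668991032/75591]
step 2: K = P̄·Hᵀ·S⁻¹ = [-141048113/668991032; -2127395/83623879; -17532581/83623879]
step 2: x' = x̄ + K·y = [-91743681/167247758, 262765523/167247758, 180879533/167247758]
step 2: P' = (I − K·H)·P̄ = [2459306401/668991032 -809826335/334495516 -656318493/167247758; -809826335/334495516 16004976889/167247758 10942763231/167247758; -656318493/167247758 10942763231/167247758 3878048962/83623879]

step 0: x' = [145/272, 219/544, -7/17], P' = [559/136 773/272 -12/17; 773/272 15863/544 296/17; -12/17 296/17 206/17]
step 1: x' = [-8825/25197, -891401/302364, -60367/25197], P' = [62961/16798 -359527/100788 -39776/8399; -359527/100788 8190347/75591 3758981/50394; -39776/8399 3758981/50394 445144/8399]
step 2: x' = [-91743681/167247758, 262765523/167247758, 180879533/167247758], P' = [2459306401/668991032 -809826335/334495516 -656318493/167247758; -809826335/334495516 16004976889/167247758 10942763231/167247758; -656318493/167247758 10942763231/167247758 3878048962/83623879]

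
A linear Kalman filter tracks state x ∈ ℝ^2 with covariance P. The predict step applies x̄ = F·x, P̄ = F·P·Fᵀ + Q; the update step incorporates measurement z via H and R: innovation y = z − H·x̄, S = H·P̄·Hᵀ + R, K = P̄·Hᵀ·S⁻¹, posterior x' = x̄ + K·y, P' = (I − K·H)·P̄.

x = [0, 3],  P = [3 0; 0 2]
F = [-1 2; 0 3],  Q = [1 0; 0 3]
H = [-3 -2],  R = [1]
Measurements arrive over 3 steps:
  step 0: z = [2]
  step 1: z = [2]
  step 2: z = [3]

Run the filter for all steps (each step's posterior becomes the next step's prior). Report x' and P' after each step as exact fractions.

step 0: x' = [-258/337, 69/337], P' = [444/337 -636/337; -636/337 993/337]
step 1: x' = [-9426/100097, -85389/100097], P' = [134497/200194 -91467/100097; -91467/100097 148074/100097]
step 2: x' = [-19715337/61431301, -63270045/61431301], P' = [41069375/61431301 -55901844/61431301; -55901844/61431301 90607215/61431301]

step 0: x̄ = F·x = [6, 9]
step 0: P̄ = F·P·Fᵀ + Q = [12 12; 12 21]
step 0: y = z − H·x̄ = [38]
step 0: S = H·P̄·Hᵀ + R = [337]
step 0: K = P̄·Hᵀ·S⁻¹ = [-60/337; -78/337]
step 0: x' = x̄ + K·y = [-258/337, 69/337]
step 0: P' = (I − K·H)·P̄ = [444/337 -636/337; -636/337 993/337]
step 1: x̄ = F·x = [396/337, 207/337]
step 1: P̄ = F·P·Fᵀ + Q = [7297/337 7866/337; 7866/337 9948/337]
step 1: y = z − H·x̄ = [2276/337]
step 1: S = H·P̄·Hᵀ + R = [200194/337]
step 1: K = P̄·Hᵀ·S⁻¹ = [-37623/200194; -21747/100097]
step 1: x' = x̄ + K·y = [-9426/100097, -85389/100097]
step 1: P' = (I − K·H)·P̄ = [134497/200194 -91467/100097; -91467/100097 148074/100097]
step 2: x̄ = F·x = [-161352/100097, -256167/100097]
step 2: P̄ = F·P·Fᵀ + Q = [2251019/200194 1162845/100097; 1162845/100097 1632957/100097]
step 2: y = z − H·x̄ = [-696099/100097]
step 2: S = H·P̄·Hᵀ + R = [61431301/200194]
step 2: K = P̄·Hᵀ·S⁻¹ = [-11404437/61431301; -13508898/61431301]
step 2: x' = x̄ + K·y = [-19715337/61431301, -63270045/61431301]
step 2: P' = (I − K·H)·P̄ = [41069375/61431301 -55901844/61431301; -55901844/61431301 90607215/61431301]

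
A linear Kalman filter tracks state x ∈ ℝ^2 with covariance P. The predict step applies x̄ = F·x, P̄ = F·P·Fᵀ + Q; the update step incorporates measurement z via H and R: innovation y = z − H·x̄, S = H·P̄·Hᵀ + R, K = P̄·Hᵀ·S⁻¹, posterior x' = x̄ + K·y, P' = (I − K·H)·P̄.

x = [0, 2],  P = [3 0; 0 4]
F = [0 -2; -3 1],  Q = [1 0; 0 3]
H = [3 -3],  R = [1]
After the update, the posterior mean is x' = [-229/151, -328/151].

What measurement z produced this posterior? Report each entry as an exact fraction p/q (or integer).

x̄ = F·x = [-4, 2]
P̄ = F·P·Fᵀ + Q = [17 -8; -8 34]
S = H·P̄·Hᵀ + R = [604]
K = P̄·Hᵀ·S⁻¹ = [75/604; -63/302]
x' − x̄ = [375/151, -630/151] = K·y
y = (KᵀK)⁻¹·Kᵀ·(x' − x̄) = [20]
z = y + H·x̄ = [20] + [-18] = [2]

z = [2]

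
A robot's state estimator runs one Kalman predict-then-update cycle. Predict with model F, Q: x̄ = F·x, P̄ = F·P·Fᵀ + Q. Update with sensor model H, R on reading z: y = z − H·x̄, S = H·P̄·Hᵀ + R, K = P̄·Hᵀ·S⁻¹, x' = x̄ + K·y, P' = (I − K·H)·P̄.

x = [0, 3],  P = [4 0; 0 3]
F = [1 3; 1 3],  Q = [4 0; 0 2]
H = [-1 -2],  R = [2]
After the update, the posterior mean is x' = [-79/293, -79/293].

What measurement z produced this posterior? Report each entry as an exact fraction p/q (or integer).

z = [1]

x̄ = F·x = [9, 9]
P̄ = F·P·Fᵀ + Q = [35 31; 31 33]
S = H·P̄·Hᵀ + R = [293]
K = P̄·Hᵀ·S⁻¹ = [-97/293; -97/293]
x' − x̄ = [-2716/293, -2716/293] = K·y
y = (KᵀK)⁻¹·Kᵀ·(x' − x̄) = [28]
z = y + H·x̄ = [28] + [-27] = [1]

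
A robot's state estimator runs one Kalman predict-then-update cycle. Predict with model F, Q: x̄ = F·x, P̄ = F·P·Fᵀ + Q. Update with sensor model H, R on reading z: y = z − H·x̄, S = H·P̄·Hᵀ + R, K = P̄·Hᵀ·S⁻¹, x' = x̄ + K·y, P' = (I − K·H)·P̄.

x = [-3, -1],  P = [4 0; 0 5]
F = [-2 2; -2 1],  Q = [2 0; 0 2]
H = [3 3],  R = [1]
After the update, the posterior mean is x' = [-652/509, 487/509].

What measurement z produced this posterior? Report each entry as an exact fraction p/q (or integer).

x̄ = F·x = [4, 5]
P̄ = F·P·Fᵀ + Q = [38 26; 26 23]
S = H·P̄·Hᵀ + R = [1018]
K = P̄·Hᵀ·S⁻¹ = [96/509; 147/1018]
x' − x̄ = [-2688/509, -2058/509] = K·y
y = (KᵀK)⁻¹·Kᵀ·(x' − x̄) = [-28]
z = y + H·x̄ = [-28] + [27] = [-1]

z = [-1]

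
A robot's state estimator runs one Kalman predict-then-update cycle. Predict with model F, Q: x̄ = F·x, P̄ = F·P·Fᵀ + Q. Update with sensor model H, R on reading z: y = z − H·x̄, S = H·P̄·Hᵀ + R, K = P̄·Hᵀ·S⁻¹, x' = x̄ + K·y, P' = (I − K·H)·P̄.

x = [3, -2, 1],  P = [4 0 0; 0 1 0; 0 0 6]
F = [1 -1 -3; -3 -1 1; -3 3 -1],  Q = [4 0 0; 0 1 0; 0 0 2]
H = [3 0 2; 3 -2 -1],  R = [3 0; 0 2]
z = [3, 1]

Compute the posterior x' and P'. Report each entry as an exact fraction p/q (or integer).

x̄ = F·x = [2, -6, -16]
P̄ = F·P·Fᵀ + Q = [63 -29 3; -29 44 27; 3 27 53]
y = z − H·x̄ = [29, -33]
S = H·P̄·Hᵀ + R = [818 536; 536 1236]
K = P̄·Hᵀ·S⁻¹ = [27559/180938 11884/90469; 16871/180938 -36887/180938; 48667/180938 -35451/180938]
x' = x̄ + K·y = [376743/180938, 310451/90469, -156891/90469]
P' = (I − K·H)·P̄ = [225697/180938 463381/180938 -297207/180938; 463381/180938 1066841/180938 -669765/180938; -297207/180938 -669765/180938 518811/180938]

x' = [376743/180938, 310451/90469, -156891/90469]
P' = [225697/180938 463381/180938 -297207/180938; 463381/180938 1066841/180938 -669765/180938; -297207/180938 -669765/180938 518811/180938]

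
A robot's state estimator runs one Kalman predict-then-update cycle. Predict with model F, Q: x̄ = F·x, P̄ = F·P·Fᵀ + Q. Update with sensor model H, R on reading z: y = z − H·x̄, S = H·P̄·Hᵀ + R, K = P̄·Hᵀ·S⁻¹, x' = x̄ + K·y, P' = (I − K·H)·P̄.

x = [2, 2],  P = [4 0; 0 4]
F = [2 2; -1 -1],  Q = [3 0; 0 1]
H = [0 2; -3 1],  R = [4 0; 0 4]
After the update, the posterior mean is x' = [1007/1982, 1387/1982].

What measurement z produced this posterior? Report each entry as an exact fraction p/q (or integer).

z = [3, -1]

x̄ = F·x = [8, -4]
P̄ = F·P·Fᵀ + Q = [35 -16; -16 9]
S = H·P̄·Hᵀ + R = [40 114; 114 424]
K = P̄·Hᵀ·S⁻¹ = [113/1982 -298/991; 567/1982 57/991]
x' − x̄ = [-14849/1982, 9315/1982] = K·y
y = (KᵀK)⁻¹·Kᵀ·(x' − x̄) = [11, 27]
z = y + H·x̄ = [11, 27] + [-8, -28] = [3, -1]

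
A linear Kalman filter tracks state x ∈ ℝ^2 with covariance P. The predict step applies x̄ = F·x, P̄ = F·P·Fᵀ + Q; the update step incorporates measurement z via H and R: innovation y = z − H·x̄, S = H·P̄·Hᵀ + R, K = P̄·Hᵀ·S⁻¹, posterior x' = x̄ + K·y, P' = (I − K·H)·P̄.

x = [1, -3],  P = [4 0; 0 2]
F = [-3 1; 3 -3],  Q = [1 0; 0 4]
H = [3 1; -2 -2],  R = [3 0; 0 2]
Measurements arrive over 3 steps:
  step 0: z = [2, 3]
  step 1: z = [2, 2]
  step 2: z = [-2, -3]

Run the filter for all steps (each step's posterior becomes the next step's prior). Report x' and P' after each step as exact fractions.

step 0: x̄ = F·x = [-6, 12]
step 0: P̄ = F·P·Fᵀ + Q = [39 -42; -42 58]
step 0: y = z − H·x̄ = [8, 15]
step 0: S = H·P̄·Hᵀ + R = [160 -14; -14 54]
step 0: K = P̄·Hᵀ·S⁻¹ = [2067/4222 1005/4222; -1030/2111 -1518/2111]
step 0: x' = x̄ + K·y = [6279/4222, -5678/2111]
step 0: P' = (I − K·H)·P̄ = [3603/4222 -2304/2111; -2304/2111 3822/2111]
step 1: x̄ = F·x = [-30193/4222, 52905/4222]
step 1: P̄ = F·P·Fᵀ + Q = [71941/4222 -110655/4222; -110655/4222 201055/4222]
step 1: y = z − H·x̄ = [23059/2111, 26934/2111]
step 1: S = H·P̄·Hᵀ + R = [98630/2111 25742/2111; 25742/2111 107594/2111]
step 1: K = P̄·Hᵀ·S⁻¹ = [552007/1178274 291893/1178274; -372295/785516 -570915/785516]
step 1: x' = x̄ + K·y = [663847/589137, -1507775/785516]
step 1: P' = (I − K·H)·P̄ = [973957/1178274 -210975/196379; -210975/196379 1414815/785516]
step 2: x̄ = F·x = [-4163163/785516, 7178713/785516]
step 2: P̄ = F·P·Fᵀ + Q = [13107473/785516 -20214987/785516; -20214987/785516 36909341/785516]
step 2: y = z − H·x̄ = [934936/196379, 918638/196379]
step 2: S = H·P̄·Hᵀ + R = [8985806/196379 2314094/196379; 2314094/196379 9979598/196379]
step 2: K = P̄·Hᵀ·S⁻¹ = [100436897/214686144 53160655/214686144; -1411027/2981752 -2166817/2981752]
step 2: x' = x̄ + K·y = [-205485017/107343072, 1299493/372719]
step 2: P' = (I − K·H)·P̄ = [177235673/214686144 -3199949/2981752; -3199949/2981752 2683383/1490876]

step 0: x' = [6279/4222, -5678/2111], P' = [3603/4222 -2304/2111; -2304/2111 3822/2111]
step 1: x' = [663847/589137, -1507775/785516], P' = [973957/1178274 -210975/196379; -210975/196379 1414815/785516]
step 2: x' = [-205485017/107343072, 1299493/372719], P' = [177235673/214686144 -3199949/2981752; -3199949/2981752 2683383/1490876]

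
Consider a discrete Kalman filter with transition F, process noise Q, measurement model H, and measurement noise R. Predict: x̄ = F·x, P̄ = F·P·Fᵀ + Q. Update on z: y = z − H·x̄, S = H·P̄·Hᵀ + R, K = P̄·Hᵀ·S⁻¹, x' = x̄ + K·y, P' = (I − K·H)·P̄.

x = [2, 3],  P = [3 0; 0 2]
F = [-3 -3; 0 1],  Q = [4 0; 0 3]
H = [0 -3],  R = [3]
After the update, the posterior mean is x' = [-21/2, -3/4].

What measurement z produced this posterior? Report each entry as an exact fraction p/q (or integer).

x̄ = F·x = [-15, 3]
P̄ = F·P·Fᵀ + Q = [49 -6; -6 5]
S = H·P̄·Hᵀ + R = [48]
K = P̄·Hᵀ·S⁻¹ = [3/8; -5/16]
x' − x̄ = [9/2, -15/4] = K·y
y = (KᵀK)⁻¹·Kᵀ·(x' − x̄) = [12]
z = y + H·x̄ = [12] + [-9] = [3]

z = [3]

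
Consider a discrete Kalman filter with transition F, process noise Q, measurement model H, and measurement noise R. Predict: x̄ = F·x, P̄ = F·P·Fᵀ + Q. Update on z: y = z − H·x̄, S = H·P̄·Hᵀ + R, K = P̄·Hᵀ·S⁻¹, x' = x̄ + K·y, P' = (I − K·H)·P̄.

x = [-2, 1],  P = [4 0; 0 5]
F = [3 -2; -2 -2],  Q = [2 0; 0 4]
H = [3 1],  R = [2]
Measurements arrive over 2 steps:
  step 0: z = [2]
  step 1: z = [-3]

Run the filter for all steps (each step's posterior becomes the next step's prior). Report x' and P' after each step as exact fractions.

step 0: x' = [-4/9, 146/45], P' = [121/27 -346/27; -346/27 5204/135]
step 1: x' = [-15753/62189, -140090/62189], P' = [139246/186567 -309392/186567; -309392/186567 325364/62189]

step 0: x̄ = F·x = [-8, 2]
step 0: P̄ = F·P·Fᵀ + Q = [58 -4; -4 40]
step 0: y = z − H·x̄ = [24]
step 0: S = H·P̄·Hᵀ + R = [540]
step 0: K = P̄·Hᵀ·S⁻¹ = [17/54; 7/135]
step 0: x' = x̄ + K·y = [-4/9, 146/45]
step 0: P' = (I − K·H)·P̄ = [121/27 -346/27; -346/27 5204/135]
step 1: x̄ = F·x = [-352/45, -28/5]
step 1: P̄ = F·P·Fᵀ + Q = [47291/135 2294/15; 2294/15 368/5]
step 1: y = z − H·x̄ = [391/15]
step 1: S = H·P̄·Hᵀ + R = [62189/15]
step 1: K = P̄·Hᵀ·S⁻¹ = [54173/186567; 7986/62189]
step 1: x' = x̄ + K·y = [-15753/62189, -140090/62189]
step 1: P' = (I − K·H)·P̄ = [139246/186567 -309392/186567; -309392/186567 325364/62189]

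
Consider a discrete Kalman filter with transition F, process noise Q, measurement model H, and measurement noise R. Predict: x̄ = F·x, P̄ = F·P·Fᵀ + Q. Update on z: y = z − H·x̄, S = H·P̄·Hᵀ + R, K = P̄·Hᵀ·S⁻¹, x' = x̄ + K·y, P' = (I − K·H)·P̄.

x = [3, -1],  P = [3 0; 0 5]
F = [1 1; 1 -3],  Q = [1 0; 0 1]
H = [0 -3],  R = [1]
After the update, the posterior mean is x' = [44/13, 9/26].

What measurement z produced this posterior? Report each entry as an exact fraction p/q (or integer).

x̄ = F·x = [2, 6]
P̄ = F·P·Fᵀ + Q = [9 -12; -12 49]
S = H·P̄·Hᵀ + R = [442]
K = P̄·Hᵀ·S⁻¹ = [18/221; -147/442]
x' − x̄ = [18/13, -147/26] = K·y
y = (KᵀK)⁻¹·Kᵀ·(x' − x̄) = [17]
z = y + H·x̄ = [17] + [-18] = [-1]

z = [-1]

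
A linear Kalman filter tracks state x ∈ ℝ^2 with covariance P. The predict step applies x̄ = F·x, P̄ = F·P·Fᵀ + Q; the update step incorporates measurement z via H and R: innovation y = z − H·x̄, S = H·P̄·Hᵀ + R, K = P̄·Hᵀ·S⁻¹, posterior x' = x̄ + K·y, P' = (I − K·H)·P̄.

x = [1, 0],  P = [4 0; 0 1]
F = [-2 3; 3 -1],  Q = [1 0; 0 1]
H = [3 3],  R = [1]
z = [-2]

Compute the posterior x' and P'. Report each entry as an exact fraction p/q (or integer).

x' = [-167/91, 108/91]
P' = [2357/91 -2358/91; -2358/91 2369/91]

x̄ = F·x = [-2, 3]
P̄ = F·P·Fᵀ + Q = [26 -27; -27 38]
y = z − H·x̄ = [-5]
S = H·P̄·Hᵀ + R = [91]
K = P̄·Hᵀ·S⁻¹ = [-3/91; 33/91]
x' = x̄ + K·y = [-167/91, 108/91]
P' = (I − K·H)·P̄ = [2357/91 -2358/91; -2358/91 2369/91]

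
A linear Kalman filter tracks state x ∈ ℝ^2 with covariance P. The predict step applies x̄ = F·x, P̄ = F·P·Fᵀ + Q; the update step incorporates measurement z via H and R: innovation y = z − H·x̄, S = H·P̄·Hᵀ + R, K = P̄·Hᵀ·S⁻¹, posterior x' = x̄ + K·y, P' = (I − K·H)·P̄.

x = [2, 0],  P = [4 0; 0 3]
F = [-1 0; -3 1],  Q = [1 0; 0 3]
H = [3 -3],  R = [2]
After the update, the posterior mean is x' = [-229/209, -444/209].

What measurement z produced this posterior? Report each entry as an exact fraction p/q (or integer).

z = [3]

x̄ = F·x = [-2, -6]
P̄ = F·P·Fᵀ + Q = [5 12; 12 42]
S = H·P̄·Hᵀ + R = [209]
K = P̄·Hᵀ·S⁻¹ = [-21/209; -90/209]
x' − x̄ = [189/209, 810/209] = K·y
y = (KᵀK)⁻¹·Kᵀ·(x' − x̄) = [-9]
z = y + H·x̄ = [-9] + [12] = [3]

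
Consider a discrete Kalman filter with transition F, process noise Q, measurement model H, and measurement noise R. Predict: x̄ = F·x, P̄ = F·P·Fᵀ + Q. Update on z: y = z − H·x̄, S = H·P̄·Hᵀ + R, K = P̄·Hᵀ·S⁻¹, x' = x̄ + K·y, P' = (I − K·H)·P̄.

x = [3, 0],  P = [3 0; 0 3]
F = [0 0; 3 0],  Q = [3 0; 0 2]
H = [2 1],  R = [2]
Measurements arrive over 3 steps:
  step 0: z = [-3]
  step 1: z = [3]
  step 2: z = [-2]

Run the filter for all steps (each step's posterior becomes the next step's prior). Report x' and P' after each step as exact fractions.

step 0: x̄ = F·x = [0, 9]
step 0: P̄ = F·P·Fᵀ + Q = [3 0; 0 29]
step 0: y = z − H·x̄ = [-12]
step 0: S = H·P̄·Hᵀ + R = [43]
step 0: K = P̄·Hᵀ·S⁻¹ = [6/43; 29/43]
step 0: x' = x̄ + K·y = [-72/43, 39/43]
step 0: P' = (I − K·H)·P̄ = [93/43 -174/43; -174/43 406/43]
step 1: x̄ = F·x = [0, -216/43]
step 1: P̄ = F·P·Fᵀ + Q = [3 0; 0 923/43]
step 1: y = z − H·x̄ = [345/43]
step 1: S = H·P̄·Hᵀ + R = [1525/43]
step 1: K = P̄·Hᵀ·S⁻¹ = [258/1525; 923/1525]
step 1: x' = x̄ + K·y = [414/305, -51/305]
step 1: P' = (I − K·H)·P̄ = [3027/1525 -5538/1525; -5538/1525 12922/1525]
step 2: x̄ = F·x = [0, 1242/305]
step 2: P̄ = F·P·Fᵀ + Q = [3 0; 0 30293/1525]
step 2: y = z − H·x̄ = [-1852/305]
step 2: S = H·P̄·Hᵀ + R = [51643/1525]
step 2: K = P̄·Hᵀ·S⁻¹ = [9150/51643; 30293/51643]
step 2: x' = x̄ + K·y = [-55560/51643, 26354/51643]
step 2: P' = (I − K·H)·P̄ = [100029/51643 -181758/51643; -181758/51643 424102/51643]

step 0: x' = [-72/43, 39/43], P' = [93/43 -174/43; -174/43 406/43]
step 1: x' = [414/305, -51/305], P' = [3027/1525 -5538/1525; -5538/1525 12922/1525]
step 2: x' = [-55560/51643, 26354/51643], P' = [100029/51643 -181758/51643; -181758/51643 424102/51643]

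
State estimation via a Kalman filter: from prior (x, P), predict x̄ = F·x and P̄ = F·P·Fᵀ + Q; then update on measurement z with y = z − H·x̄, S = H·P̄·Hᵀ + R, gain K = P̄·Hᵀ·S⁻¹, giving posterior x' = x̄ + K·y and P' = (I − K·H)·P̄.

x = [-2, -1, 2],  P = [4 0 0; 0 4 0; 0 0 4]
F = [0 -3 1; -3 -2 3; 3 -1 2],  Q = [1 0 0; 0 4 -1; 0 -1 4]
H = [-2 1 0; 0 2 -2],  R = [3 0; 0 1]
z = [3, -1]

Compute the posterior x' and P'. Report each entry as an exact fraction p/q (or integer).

x̄ = F·x = [5, 14, -1]
P̄ = F·P·Fᵀ + Q = [41 36 20; 36 92 -5; 20 -5 60]
y = z − H·x̄ = [-1, -31]
S = H·P̄·Hᵀ + R = [115 130; 130 649]
K = P̄·Hᵀ·S⁻¹ = [-11338/19245 644/3849; -272/1283 438/1283; -2461/11547 -1820/11547]
x' = x̄ + K·y = [2581/6415, 4656/1283, 15778/3849]
P' = (I − K·H)·P̄ = [54819/6415 19660/1283 58658/3849; 19660/1283 38504/1283 38285/1283; 58658/3849 38285/1283 345475/11547]

x' = [2581/6415, 4656/1283, 15778/3849]
P' = [54819/6415 19660/1283 58658/3849; 19660/1283 38504/1283 38285/1283; 58658/3849 38285/1283 345475/11547]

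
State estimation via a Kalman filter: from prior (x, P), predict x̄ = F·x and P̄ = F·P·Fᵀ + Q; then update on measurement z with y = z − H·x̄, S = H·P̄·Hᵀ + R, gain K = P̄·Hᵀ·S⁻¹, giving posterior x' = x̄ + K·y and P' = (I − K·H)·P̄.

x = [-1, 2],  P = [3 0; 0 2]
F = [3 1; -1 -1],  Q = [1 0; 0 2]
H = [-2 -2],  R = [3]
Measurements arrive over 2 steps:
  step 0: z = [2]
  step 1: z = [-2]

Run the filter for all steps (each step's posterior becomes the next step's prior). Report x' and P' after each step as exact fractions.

step 0: x' = [13/63, -79/63], P' = [446/63 -389/63; -389/63 377/63]
step 1: x' = [-524/8081, 8494/8081], P' = [27772/8081 -21889/8081; -21889/8081 21925/8081]

step 0: x̄ = F·x = [-1, -1]
step 0: P̄ = F·P·Fᵀ + Q = [30 -11; -11 7]
step 0: y = z − H·x̄ = [-2]
step 0: S = H·P̄·Hᵀ + R = [63]
step 0: K = P̄·Hᵀ·S⁻¹ = [-38/63; 8/63]
step 0: x' = x̄ + K·y = [13/63, -79/63]
step 0: P' = (I − K·H)·P̄ = [446/63 -389/63; -389/63 377/63]
step 1: x̄ = F·x = [-40/63, 22/21]
step 1: P̄ = F·P·Fᵀ + Q = [2120/63 -53/21; -53/21 19/7]
step 1: y = z − H·x̄ = [-74/63]
step 1: S = H·P̄·Hᵀ + R = [8081/63]
step 1: K = P̄·Hᵀ·S⁻¹ = [-3922/8081; -24/8081]
step 1: x' = x̄ + K·y = [-524/8081, 8494/8081]
step 1: P' = (I − K·H)·P̄ = [27772/8081 -21889/8081; -21889/8081 21925/8081]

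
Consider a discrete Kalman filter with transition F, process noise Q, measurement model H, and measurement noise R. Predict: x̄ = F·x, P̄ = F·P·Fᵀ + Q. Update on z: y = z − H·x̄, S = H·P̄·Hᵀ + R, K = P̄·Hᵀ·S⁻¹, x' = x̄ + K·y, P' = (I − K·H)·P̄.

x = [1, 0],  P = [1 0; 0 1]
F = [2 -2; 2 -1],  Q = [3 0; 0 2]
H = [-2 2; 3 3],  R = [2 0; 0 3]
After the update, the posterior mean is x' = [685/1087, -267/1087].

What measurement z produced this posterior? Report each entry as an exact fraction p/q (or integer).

z = [-2, 1]

x̄ = F·x = [2, 2]
P̄ = F·P·Fᵀ + Q = [11 6; 6 7]
S = H·P̄·Hᵀ + R = [26 -24; -24 273]
K = P̄·Hᵀ·S⁻¹ = [-251/1087 181/1087; 247/1087 177/1087]
x' − x̄ = [-1489/1087, -2441/1087] = K·y
y = (KᵀK)⁻¹·Kᵀ·(x' − x̄) = [-2, -11]
z = y + H·x̄ = [-2, -11] + [0, 12] = [-2, 1]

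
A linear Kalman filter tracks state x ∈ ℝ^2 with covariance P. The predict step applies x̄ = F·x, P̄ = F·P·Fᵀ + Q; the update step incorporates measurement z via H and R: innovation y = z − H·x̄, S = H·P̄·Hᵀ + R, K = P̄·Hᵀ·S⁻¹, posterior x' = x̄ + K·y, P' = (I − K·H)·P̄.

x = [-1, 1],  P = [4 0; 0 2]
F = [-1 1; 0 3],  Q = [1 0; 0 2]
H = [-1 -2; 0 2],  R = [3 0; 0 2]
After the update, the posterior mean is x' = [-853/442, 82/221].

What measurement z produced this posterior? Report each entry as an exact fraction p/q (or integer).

x̄ = F·x = [2, 3]
P̄ = F·P·Fᵀ + Q = [7 6; 6 20]
S = H·P̄·Hᵀ + R = [114 -92; -92 82]
K = P̄·Hᵀ·S⁻¹ = [-227/442 -95/221; -23/221 82/221]
x' − x̄ = [-1737/442, -581/221] = K·y
y = (KᵀK)⁻¹·Kᵀ·(x' − x̄) = [11, -4]
z = y + H·x̄ = [11, -4] + [-8, 6] = [3, 2]

z = [3, 2]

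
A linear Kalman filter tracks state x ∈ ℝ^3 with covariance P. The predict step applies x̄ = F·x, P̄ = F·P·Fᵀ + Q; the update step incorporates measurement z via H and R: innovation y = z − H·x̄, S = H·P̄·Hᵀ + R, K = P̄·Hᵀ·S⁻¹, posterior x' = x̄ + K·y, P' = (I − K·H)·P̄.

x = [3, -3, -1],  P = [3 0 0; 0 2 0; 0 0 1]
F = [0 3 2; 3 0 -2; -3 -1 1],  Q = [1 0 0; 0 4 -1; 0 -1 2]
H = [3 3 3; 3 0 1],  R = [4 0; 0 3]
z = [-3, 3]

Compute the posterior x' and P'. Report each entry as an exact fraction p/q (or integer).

x' = [10696/11699, -13436/11699, -6795/11699]
P' = [33027/11699 60019/11699 -91146/11699; 60019/11699 145675/11699 -197598/11699; -91146/11699 -197598/11699 283560/11699]

x̄ = F·x = [-11, 11, -7]
P̄ = F·P·Fᵀ + Q = [23 -4 -4; -4 35 -30; -4 -30 32]
y = z − H·x̄ = [18, 43]
S = H·P̄·Hᵀ + R = [130 129; 129 218]
K = P̄·Hᵀ·S⁻¹ = [1425/11699 2645/11699; 6072/11699 -5847/11699; -3888/11699 3374/11699]
x' = x̄ + K·y = [10696/11699, -13436/11699, -6795/11699]
P' = (I − K·H)·P̄ = [33027/11699 60019/11699 -91146/11699; 60019/11699 145675/11699 -197598/11699; -91146/11699 -197598/11699 283560/11699]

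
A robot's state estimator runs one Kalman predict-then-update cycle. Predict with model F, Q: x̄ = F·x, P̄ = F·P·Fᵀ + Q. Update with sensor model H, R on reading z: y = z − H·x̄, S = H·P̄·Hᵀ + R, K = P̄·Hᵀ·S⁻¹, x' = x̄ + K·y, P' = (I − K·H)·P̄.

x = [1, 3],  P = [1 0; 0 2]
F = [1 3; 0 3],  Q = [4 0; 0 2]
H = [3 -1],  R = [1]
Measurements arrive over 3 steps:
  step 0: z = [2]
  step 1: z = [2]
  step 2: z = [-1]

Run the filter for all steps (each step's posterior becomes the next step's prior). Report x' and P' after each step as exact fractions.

step 0: x̄ = F·x = [10, 9]
step 0: P̄ = F·P·Fᵀ + Q = [23 18; 18 20]
step 0: y = z − H·x̄ = [-19]
step 0: S = H·P̄·Hᵀ + R = [120]
step 0: K = P̄·Hᵀ·S⁻¹ = [17/40; 17/60]
step 0: x' = x̄ + K·y = [77/40, 217/60]
step 0: P' = (I − K·H)·P̄ = [53/40 71/20; 71/20 311/30]
step 1: x̄ = F·x = [511/40, 217/20]
step 1: P̄ = F·P·Fᵀ + Q = [4797/40 2079/20; 2079/20 953/10]
step 1: y = z − H·x̄ = [-1019/40]
step 1: S = H·P̄·Hᵀ + R = [22077/40]
step 1: K = P̄·Hᵀ·S⁻¹ = [1137/2453; 8662/22077]
step 1: x' = x̄ + K·y = [2372/2453, 18871/22077]
step 1: P' = (I − K·H)·P̄ = [3303/2453 8772/2453; 8772/2453 228182/22077]
step 2: x̄ = F·x = [25987/7359, 18871/7359]
step 2: P̄ = F·P·Fᵀ + Q = [293929/2453 254498/2453; 254498/2453 233088/2453]
step 2: y = z − H·x̄ = [-66449/7359]
step 2: S = H·P̄·Hᵀ + R = [1353914/2453]
step 2: K = P̄·Hᵀ·S⁻¹ = [627289/1353914; 265203/676957]
step 2: x' = x̄ + K·y = [-883077/1353914, -1976200/2030871]
step 2: P' = (I − K·H)·P̄ = [1819445/1353914 2415523/676957; 2415523/676957 6981366/676957]

step 0: x' = [77/40, 217/60], P' = [53/40 71/20; 71/20 311/30]
step 1: x' = [2372/2453, 18871/22077], P' = [3303/2453 8772/2453; 8772/2453 228182/22077]
step 2: x' = [-883077/1353914, -1976200/2030871], P' = [1819445/1353914 2415523/676957; 2415523/676957 6981366/676957]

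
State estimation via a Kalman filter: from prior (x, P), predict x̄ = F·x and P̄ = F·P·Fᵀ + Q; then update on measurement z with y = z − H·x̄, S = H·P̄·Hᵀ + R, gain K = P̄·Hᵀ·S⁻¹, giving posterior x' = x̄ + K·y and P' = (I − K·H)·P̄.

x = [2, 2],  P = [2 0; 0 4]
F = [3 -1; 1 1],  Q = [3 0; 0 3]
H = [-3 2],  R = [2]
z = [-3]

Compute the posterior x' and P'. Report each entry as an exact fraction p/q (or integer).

x' = [885/239, 968/239]
P' = [934/239 1330/239; 1330/239 2007/239]

x̄ = F·x = [4, 4]
P̄ = F·P·Fᵀ + Q = [25 2; 2 9]
y = z − H·x̄ = [1]
S = H·P̄·Hᵀ + R = [239]
K = P̄·Hᵀ·S⁻¹ = [-71/239; 12/239]
x' = x̄ + K·y = [885/239, 968/239]
P' = (I − K·H)·P̄ = [934/239 1330/239; 1330/239 2007/239]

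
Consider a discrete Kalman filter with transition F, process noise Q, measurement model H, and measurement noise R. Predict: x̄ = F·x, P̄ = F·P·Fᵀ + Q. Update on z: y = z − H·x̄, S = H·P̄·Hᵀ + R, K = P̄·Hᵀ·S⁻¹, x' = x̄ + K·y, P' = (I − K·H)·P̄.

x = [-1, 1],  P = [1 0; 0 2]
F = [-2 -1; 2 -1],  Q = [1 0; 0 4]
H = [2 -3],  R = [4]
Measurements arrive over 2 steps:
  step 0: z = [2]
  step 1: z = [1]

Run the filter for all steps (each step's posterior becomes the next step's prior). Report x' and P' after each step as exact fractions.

step 0: x̄ = F·x = [1, -3]
step 0: P̄ = F·P·Fᵀ + Q = [7 -2; -2 10]
step 0: y = z − H·x̄ = [-9]
step 0: S = H·P̄·Hᵀ + R = [146]
step 0: K = P̄·Hᵀ·S⁻¹ = [10/73; -17/73]
step 0: x' = x̄ + K·y = [-17/73, -66/73]
step 0: P' = (I − K·H)·P̄ = [311/73 194/73; 194/73 152/73]
step 1: x̄ = F·x = [100/73, 32/73]
step 1: P̄ = F·P·Fᵀ + Q = [2245/73 -1092/73; -1092/73 912/73]
step 1: y = z − H·x̄ = [-31/73]
step 1: S = H·P̄·Hᵀ + R = [30584/73]
step 1: K = P̄·Hᵀ·S⁻¹ = [3883/15292; -615/3823]
step 1: x' = x̄ + K·y = [19299/15292, 1937/3823]
step 1: P' = (I − K·H)·P̄ = [28597/7646 8238/3823; 8238/3823 6312/3823]

step 0: x' = [-17/73, -66/73], P' = [311/73 194/73; 194/73 152/73]
step 1: x' = [19299/15292, 1937/3823], P' = [28597/7646 8238/3823; 8238/3823 6312/3823]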